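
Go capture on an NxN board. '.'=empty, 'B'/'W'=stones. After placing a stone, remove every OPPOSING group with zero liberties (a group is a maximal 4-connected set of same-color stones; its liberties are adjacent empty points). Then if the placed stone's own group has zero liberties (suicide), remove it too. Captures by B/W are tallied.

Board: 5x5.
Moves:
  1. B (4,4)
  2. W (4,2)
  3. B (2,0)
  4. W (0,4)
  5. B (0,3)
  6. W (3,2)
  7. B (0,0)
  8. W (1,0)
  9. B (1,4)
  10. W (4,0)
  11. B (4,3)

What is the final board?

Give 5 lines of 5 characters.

Move 1: B@(4,4) -> caps B=0 W=0
Move 2: W@(4,2) -> caps B=0 W=0
Move 3: B@(2,0) -> caps B=0 W=0
Move 4: W@(0,4) -> caps B=0 W=0
Move 5: B@(0,3) -> caps B=0 W=0
Move 6: W@(3,2) -> caps B=0 W=0
Move 7: B@(0,0) -> caps B=0 W=0
Move 8: W@(1,0) -> caps B=0 W=0
Move 9: B@(1,4) -> caps B=1 W=0
Move 10: W@(4,0) -> caps B=1 W=0
Move 11: B@(4,3) -> caps B=1 W=0

Answer: B..B.
W...B
B....
..W..
W.WBB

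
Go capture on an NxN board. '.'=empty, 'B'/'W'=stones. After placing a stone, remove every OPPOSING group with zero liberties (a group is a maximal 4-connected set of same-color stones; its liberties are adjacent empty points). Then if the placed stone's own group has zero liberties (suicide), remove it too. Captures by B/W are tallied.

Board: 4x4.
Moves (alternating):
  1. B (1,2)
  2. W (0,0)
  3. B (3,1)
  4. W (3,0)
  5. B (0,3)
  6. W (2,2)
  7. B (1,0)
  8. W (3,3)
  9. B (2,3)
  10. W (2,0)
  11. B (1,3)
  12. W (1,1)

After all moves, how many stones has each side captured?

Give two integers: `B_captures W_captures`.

Move 1: B@(1,2) -> caps B=0 W=0
Move 2: W@(0,0) -> caps B=0 W=0
Move 3: B@(3,1) -> caps B=0 W=0
Move 4: W@(3,0) -> caps B=0 W=0
Move 5: B@(0,3) -> caps B=0 W=0
Move 6: W@(2,2) -> caps B=0 W=0
Move 7: B@(1,0) -> caps B=0 W=0
Move 8: W@(3,3) -> caps B=0 W=0
Move 9: B@(2,3) -> caps B=0 W=0
Move 10: W@(2,0) -> caps B=0 W=0
Move 11: B@(1,3) -> caps B=0 W=0
Move 12: W@(1,1) -> caps B=0 W=1

Answer: 0 1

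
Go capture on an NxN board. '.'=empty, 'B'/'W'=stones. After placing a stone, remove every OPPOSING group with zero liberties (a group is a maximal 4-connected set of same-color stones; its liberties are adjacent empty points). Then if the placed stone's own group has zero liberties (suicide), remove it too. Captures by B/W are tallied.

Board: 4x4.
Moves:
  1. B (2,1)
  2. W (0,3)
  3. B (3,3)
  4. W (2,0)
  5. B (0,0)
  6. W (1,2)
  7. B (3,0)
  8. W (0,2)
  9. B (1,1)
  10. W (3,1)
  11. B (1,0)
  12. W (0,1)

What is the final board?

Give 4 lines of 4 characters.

Answer: BWWW
BBW.
WB..
.W.B

Derivation:
Move 1: B@(2,1) -> caps B=0 W=0
Move 2: W@(0,3) -> caps B=0 W=0
Move 3: B@(3,3) -> caps B=0 W=0
Move 4: W@(2,0) -> caps B=0 W=0
Move 5: B@(0,0) -> caps B=0 W=0
Move 6: W@(1,2) -> caps B=0 W=0
Move 7: B@(3,0) -> caps B=0 W=0
Move 8: W@(0,2) -> caps B=0 W=0
Move 9: B@(1,1) -> caps B=0 W=0
Move 10: W@(3,1) -> caps B=0 W=1
Move 11: B@(1,0) -> caps B=0 W=1
Move 12: W@(0,1) -> caps B=0 W=1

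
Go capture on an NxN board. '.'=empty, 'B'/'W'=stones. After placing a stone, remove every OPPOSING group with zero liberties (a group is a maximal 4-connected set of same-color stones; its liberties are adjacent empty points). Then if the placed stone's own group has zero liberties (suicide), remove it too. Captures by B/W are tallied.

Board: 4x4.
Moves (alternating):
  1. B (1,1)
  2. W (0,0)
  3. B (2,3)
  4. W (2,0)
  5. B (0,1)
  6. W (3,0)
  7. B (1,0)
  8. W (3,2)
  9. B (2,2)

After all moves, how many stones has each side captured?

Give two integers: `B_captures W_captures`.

Answer: 1 0

Derivation:
Move 1: B@(1,1) -> caps B=0 W=0
Move 2: W@(0,0) -> caps B=0 W=0
Move 3: B@(2,3) -> caps B=0 W=0
Move 4: W@(2,0) -> caps B=0 W=0
Move 5: B@(0,1) -> caps B=0 W=0
Move 6: W@(3,0) -> caps B=0 W=0
Move 7: B@(1,0) -> caps B=1 W=0
Move 8: W@(3,2) -> caps B=1 W=0
Move 9: B@(2,2) -> caps B=1 W=0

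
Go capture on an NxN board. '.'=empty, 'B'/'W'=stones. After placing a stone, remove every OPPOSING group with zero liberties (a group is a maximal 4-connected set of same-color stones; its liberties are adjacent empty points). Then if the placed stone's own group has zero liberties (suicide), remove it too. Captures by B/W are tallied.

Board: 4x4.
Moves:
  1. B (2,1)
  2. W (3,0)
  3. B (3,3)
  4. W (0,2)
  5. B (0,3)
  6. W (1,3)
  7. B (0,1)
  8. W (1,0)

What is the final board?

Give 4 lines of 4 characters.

Answer: .BW.
W..W
.B..
W..B

Derivation:
Move 1: B@(2,1) -> caps B=0 W=0
Move 2: W@(3,0) -> caps B=0 W=0
Move 3: B@(3,3) -> caps B=0 W=0
Move 4: W@(0,2) -> caps B=0 W=0
Move 5: B@(0,3) -> caps B=0 W=0
Move 6: W@(1,3) -> caps B=0 W=1
Move 7: B@(0,1) -> caps B=0 W=1
Move 8: W@(1,0) -> caps B=0 W=1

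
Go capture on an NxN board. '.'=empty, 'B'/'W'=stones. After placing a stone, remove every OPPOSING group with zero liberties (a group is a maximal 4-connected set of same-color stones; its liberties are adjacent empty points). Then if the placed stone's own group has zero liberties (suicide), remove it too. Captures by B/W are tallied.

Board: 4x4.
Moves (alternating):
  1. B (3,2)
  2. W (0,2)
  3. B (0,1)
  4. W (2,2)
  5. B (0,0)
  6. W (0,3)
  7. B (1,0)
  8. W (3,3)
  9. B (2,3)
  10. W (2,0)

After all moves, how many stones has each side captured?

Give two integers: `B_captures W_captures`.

Answer: 1 0

Derivation:
Move 1: B@(3,2) -> caps B=0 W=0
Move 2: W@(0,2) -> caps B=0 W=0
Move 3: B@(0,1) -> caps B=0 W=0
Move 4: W@(2,2) -> caps B=0 W=0
Move 5: B@(0,0) -> caps B=0 W=0
Move 6: W@(0,3) -> caps B=0 W=0
Move 7: B@(1,0) -> caps B=0 W=0
Move 8: W@(3,3) -> caps B=0 W=0
Move 9: B@(2,3) -> caps B=1 W=0
Move 10: W@(2,0) -> caps B=1 W=0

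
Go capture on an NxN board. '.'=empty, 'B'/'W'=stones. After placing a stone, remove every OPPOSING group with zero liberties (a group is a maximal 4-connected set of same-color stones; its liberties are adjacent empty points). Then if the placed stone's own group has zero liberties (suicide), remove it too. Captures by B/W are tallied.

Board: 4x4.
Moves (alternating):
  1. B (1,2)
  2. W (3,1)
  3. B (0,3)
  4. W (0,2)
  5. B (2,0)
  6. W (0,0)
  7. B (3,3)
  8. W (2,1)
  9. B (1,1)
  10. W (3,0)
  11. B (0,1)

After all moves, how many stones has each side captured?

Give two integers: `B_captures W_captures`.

Answer: 1 0

Derivation:
Move 1: B@(1,2) -> caps B=0 W=0
Move 2: W@(3,1) -> caps B=0 W=0
Move 3: B@(0,3) -> caps B=0 W=0
Move 4: W@(0,2) -> caps B=0 W=0
Move 5: B@(2,0) -> caps B=0 W=0
Move 6: W@(0,0) -> caps B=0 W=0
Move 7: B@(3,3) -> caps B=0 W=0
Move 8: W@(2,1) -> caps B=0 W=0
Move 9: B@(1,1) -> caps B=0 W=0
Move 10: W@(3,0) -> caps B=0 W=0
Move 11: B@(0,1) -> caps B=1 W=0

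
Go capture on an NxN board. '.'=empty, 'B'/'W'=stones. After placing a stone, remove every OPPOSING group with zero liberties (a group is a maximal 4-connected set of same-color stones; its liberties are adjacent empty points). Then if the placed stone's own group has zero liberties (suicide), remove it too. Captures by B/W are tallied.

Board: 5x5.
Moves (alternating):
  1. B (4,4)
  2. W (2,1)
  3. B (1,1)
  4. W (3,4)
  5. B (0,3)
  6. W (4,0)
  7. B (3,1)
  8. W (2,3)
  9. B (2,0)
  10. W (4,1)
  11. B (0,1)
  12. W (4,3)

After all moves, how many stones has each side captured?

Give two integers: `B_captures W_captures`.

Answer: 0 1

Derivation:
Move 1: B@(4,4) -> caps B=0 W=0
Move 2: W@(2,1) -> caps B=0 W=0
Move 3: B@(1,1) -> caps B=0 W=0
Move 4: W@(3,4) -> caps B=0 W=0
Move 5: B@(0,3) -> caps B=0 W=0
Move 6: W@(4,0) -> caps B=0 W=0
Move 7: B@(3,1) -> caps B=0 W=0
Move 8: W@(2,3) -> caps B=0 W=0
Move 9: B@(2,0) -> caps B=0 W=0
Move 10: W@(4,1) -> caps B=0 W=0
Move 11: B@(0,1) -> caps B=0 W=0
Move 12: W@(4,3) -> caps B=0 W=1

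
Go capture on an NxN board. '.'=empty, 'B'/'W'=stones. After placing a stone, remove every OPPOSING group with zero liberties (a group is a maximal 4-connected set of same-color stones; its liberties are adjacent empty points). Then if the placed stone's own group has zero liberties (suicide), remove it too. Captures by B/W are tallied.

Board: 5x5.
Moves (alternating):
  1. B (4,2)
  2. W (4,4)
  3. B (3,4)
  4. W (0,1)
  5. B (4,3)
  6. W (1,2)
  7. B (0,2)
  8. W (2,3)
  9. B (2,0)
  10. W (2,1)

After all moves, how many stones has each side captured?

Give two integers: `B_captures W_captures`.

Move 1: B@(4,2) -> caps B=0 W=0
Move 2: W@(4,4) -> caps B=0 W=0
Move 3: B@(3,4) -> caps B=0 W=0
Move 4: W@(0,1) -> caps B=0 W=0
Move 5: B@(4,3) -> caps B=1 W=0
Move 6: W@(1,2) -> caps B=1 W=0
Move 7: B@(0,2) -> caps B=1 W=0
Move 8: W@(2,3) -> caps B=1 W=0
Move 9: B@(2,0) -> caps B=1 W=0
Move 10: W@(2,1) -> caps B=1 W=0

Answer: 1 0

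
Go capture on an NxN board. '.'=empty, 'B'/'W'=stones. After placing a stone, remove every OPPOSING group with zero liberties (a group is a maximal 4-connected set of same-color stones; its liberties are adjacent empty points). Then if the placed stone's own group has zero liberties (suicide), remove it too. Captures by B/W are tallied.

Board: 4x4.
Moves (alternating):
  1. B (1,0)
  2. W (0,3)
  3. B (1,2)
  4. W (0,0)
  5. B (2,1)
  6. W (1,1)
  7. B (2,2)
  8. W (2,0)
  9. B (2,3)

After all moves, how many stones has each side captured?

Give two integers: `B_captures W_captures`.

Move 1: B@(1,0) -> caps B=0 W=0
Move 2: W@(0,3) -> caps B=0 W=0
Move 3: B@(1,2) -> caps B=0 W=0
Move 4: W@(0,0) -> caps B=0 W=0
Move 5: B@(2,1) -> caps B=0 W=0
Move 6: W@(1,1) -> caps B=0 W=0
Move 7: B@(2,2) -> caps B=0 W=0
Move 8: W@(2,0) -> caps B=0 W=1
Move 9: B@(2,3) -> caps B=0 W=1

Answer: 0 1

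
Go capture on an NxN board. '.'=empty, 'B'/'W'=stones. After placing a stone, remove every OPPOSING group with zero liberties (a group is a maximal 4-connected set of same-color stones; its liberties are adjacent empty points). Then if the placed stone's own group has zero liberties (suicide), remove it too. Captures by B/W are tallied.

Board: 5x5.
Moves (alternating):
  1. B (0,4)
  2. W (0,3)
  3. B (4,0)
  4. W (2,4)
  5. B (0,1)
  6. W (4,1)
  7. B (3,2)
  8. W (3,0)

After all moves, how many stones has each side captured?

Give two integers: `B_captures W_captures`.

Answer: 0 1

Derivation:
Move 1: B@(0,4) -> caps B=0 W=0
Move 2: W@(0,3) -> caps B=0 W=0
Move 3: B@(4,0) -> caps B=0 W=0
Move 4: W@(2,4) -> caps B=0 W=0
Move 5: B@(0,1) -> caps B=0 W=0
Move 6: W@(4,1) -> caps B=0 W=0
Move 7: B@(3,2) -> caps B=0 W=0
Move 8: W@(3,0) -> caps B=0 W=1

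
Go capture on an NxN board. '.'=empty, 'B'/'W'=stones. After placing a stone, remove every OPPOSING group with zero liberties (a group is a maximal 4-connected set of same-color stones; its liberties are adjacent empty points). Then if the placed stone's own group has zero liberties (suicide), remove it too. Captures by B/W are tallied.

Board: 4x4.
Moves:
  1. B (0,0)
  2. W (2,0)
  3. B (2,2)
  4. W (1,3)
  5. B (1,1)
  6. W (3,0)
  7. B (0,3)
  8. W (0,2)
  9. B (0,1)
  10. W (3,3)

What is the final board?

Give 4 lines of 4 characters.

Move 1: B@(0,0) -> caps B=0 W=0
Move 2: W@(2,0) -> caps B=0 W=0
Move 3: B@(2,2) -> caps B=0 W=0
Move 4: W@(1,3) -> caps B=0 W=0
Move 5: B@(1,1) -> caps B=0 W=0
Move 6: W@(3,0) -> caps B=0 W=0
Move 7: B@(0,3) -> caps B=0 W=0
Move 8: W@(0,2) -> caps B=0 W=1
Move 9: B@(0,1) -> caps B=0 W=1
Move 10: W@(3,3) -> caps B=0 W=1

Answer: BBW.
.B.W
W.B.
W..W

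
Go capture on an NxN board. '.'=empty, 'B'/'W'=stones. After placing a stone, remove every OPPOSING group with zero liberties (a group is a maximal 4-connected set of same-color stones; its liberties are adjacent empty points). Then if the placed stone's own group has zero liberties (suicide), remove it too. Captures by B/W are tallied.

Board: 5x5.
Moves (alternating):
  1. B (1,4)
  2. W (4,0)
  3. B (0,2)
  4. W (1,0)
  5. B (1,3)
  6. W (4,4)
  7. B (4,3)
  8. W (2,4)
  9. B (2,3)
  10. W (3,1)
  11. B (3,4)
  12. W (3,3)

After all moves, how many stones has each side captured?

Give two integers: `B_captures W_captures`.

Move 1: B@(1,4) -> caps B=0 W=0
Move 2: W@(4,0) -> caps B=0 W=0
Move 3: B@(0,2) -> caps B=0 W=0
Move 4: W@(1,0) -> caps B=0 W=0
Move 5: B@(1,3) -> caps B=0 W=0
Move 6: W@(4,4) -> caps B=0 W=0
Move 7: B@(4,3) -> caps B=0 W=0
Move 8: W@(2,4) -> caps B=0 W=0
Move 9: B@(2,3) -> caps B=0 W=0
Move 10: W@(3,1) -> caps B=0 W=0
Move 11: B@(3,4) -> caps B=2 W=0
Move 12: W@(3,3) -> caps B=2 W=0

Answer: 2 0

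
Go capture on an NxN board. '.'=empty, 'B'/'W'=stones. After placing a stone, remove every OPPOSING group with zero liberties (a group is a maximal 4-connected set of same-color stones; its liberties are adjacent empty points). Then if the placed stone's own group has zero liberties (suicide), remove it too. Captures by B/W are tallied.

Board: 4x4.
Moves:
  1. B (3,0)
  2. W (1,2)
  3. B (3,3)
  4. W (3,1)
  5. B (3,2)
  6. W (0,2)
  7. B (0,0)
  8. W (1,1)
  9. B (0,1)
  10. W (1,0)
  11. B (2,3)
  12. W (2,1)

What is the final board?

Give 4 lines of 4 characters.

Move 1: B@(3,0) -> caps B=0 W=0
Move 2: W@(1,2) -> caps B=0 W=0
Move 3: B@(3,3) -> caps B=0 W=0
Move 4: W@(3,1) -> caps B=0 W=0
Move 5: B@(3,2) -> caps B=0 W=0
Move 6: W@(0,2) -> caps B=0 W=0
Move 7: B@(0,0) -> caps B=0 W=0
Move 8: W@(1,1) -> caps B=0 W=0
Move 9: B@(0,1) -> caps B=0 W=0
Move 10: W@(1,0) -> caps B=0 W=2
Move 11: B@(2,3) -> caps B=0 W=2
Move 12: W@(2,1) -> caps B=0 W=2

Answer: ..W.
WWW.
.W.B
BWBB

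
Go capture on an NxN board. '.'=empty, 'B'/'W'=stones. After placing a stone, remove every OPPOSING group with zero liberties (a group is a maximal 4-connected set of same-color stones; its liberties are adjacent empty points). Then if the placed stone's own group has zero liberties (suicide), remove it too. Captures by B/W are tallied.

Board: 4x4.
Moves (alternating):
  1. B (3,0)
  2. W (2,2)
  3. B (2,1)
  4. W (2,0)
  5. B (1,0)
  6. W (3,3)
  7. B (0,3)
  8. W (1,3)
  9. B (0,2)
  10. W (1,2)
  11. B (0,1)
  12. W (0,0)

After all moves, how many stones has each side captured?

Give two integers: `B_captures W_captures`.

Move 1: B@(3,0) -> caps B=0 W=0
Move 2: W@(2,2) -> caps B=0 W=0
Move 3: B@(2,1) -> caps B=0 W=0
Move 4: W@(2,0) -> caps B=0 W=0
Move 5: B@(1,0) -> caps B=1 W=0
Move 6: W@(3,3) -> caps B=1 W=0
Move 7: B@(0,3) -> caps B=1 W=0
Move 8: W@(1,3) -> caps B=1 W=0
Move 9: B@(0,2) -> caps B=1 W=0
Move 10: W@(1,2) -> caps B=1 W=0
Move 11: B@(0,1) -> caps B=1 W=0
Move 12: W@(0,0) -> caps B=1 W=0

Answer: 1 0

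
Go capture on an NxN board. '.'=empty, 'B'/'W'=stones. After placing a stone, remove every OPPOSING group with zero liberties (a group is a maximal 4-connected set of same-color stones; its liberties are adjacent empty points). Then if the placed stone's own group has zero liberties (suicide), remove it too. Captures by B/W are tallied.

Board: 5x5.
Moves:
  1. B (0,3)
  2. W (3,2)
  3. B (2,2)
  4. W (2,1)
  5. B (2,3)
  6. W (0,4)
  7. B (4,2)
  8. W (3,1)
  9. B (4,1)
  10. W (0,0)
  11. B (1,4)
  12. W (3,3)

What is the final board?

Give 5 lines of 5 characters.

Answer: W..B.
....B
.WBB.
.WWW.
.BB..

Derivation:
Move 1: B@(0,3) -> caps B=0 W=0
Move 2: W@(3,2) -> caps B=0 W=0
Move 3: B@(2,2) -> caps B=0 W=0
Move 4: W@(2,1) -> caps B=0 W=0
Move 5: B@(2,3) -> caps B=0 W=0
Move 6: W@(0,4) -> caps B=0 W=0
Move 7: B@(4,2) -> caps B=0 W=0
Move 8: W@(3,1) -> caps B=0 W=0
Move 9: B@(4,1) -> caps B=0 W=0
Move 10: W@(0,0) -> caps B=0 W=0
Move 11: B@(1,4) -> caps B=1 W=0
Move 12: W@(3,3) -> caps B=1 W=0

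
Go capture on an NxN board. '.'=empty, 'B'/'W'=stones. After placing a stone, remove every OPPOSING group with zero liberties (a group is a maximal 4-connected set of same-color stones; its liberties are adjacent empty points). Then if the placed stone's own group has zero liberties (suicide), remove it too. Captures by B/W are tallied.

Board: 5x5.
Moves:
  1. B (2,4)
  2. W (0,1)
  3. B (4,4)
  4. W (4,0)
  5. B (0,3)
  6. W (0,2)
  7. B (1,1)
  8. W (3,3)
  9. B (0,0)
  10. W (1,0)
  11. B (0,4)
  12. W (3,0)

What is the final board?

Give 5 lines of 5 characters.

Answer: .WWBB
WB...
....B
W..W.
W...B

Derivation:
Move 1: B@(2,4) -> caps B=0 W=0
Move 2: W@(0,1) -> caps B=0 W=0
Move 3: B@(4,4) -> caps B=0 W=0
Move 4: W@(4,0) -> caps B=0 W=0
Move 5: B@(0,3) -> caps B=0 W=0
Move 6: W@(0,2) -> caps B=0 W=0
Move 7: B@(1,1) -> caps B=0 W=0
Move 8: W@(3,3) -> caps B=0 W=0
Move 9: B@(0,0) -> caps B=0 W=0
Move 10: W@(1,0) -> caps B=0 W=1
Move 11: B@(0,4) -> caps B=0 W=1
Move 12: W@(3,0) -> caps B=0 W=1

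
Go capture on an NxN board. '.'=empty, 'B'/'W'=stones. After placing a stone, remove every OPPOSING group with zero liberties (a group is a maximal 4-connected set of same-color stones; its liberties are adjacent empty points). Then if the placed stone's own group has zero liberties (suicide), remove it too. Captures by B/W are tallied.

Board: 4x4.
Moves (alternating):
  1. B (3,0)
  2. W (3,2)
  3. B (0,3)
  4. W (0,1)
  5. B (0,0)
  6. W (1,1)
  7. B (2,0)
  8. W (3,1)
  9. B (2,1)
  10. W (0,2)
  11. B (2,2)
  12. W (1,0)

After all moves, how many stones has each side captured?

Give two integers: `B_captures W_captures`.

Move 1: B@(3,0) -> caps B=0 W=0
Move 2: W@(3,2) -> caps B=0 W=0
Move 3: B@(0,3) -> caps B=0 W=0
Move 4: W@(0,1) -> caps B=0 W=0
Move 5: B@(0,0) -> caps B=0 W=0
Move 6: W@(1,1) -> caps B=0 W=0
Move 7: B@(2,0) -> caps B=0 W=0
Move 8: W@(3,1) -> caps B=0 W=0
Move 9: B@(2,1) -> caps B=0 W=0
Move 10: W@(0,2) -> caps B=0 W=0
Move 11: B@(2,2) -> caps B=0 W=0
Move 12: W@(1,0) -> caps B=0 W=1

Answer: 0 1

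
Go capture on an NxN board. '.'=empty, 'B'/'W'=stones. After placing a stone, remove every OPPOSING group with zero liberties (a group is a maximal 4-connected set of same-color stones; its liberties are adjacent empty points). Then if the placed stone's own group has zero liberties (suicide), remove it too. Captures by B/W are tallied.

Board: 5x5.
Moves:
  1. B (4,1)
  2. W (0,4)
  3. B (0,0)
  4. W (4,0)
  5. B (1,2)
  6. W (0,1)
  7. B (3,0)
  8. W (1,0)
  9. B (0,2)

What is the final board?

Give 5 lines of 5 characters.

Answer: .WB.W
W.B..
.....
B....
.B...

Derivation:
Move 1: B@(4,1) -> caps B=0 W=0
Move 2: W@(0,4) -> caps B=0 W=0
Move 3: B@(0,0) -> caps B=0 W=0
Move 4: W@(4,0) -> caps B=0 W=0
Move 5: B@(1,2) -> caps B=0 W=0
Move 6: W@(0,1) -> caps B=0 W=0
Move 7: B@(3,0) -> caps B=1 W=0
Move 8: W@(1,0) -> caps B=1 W=1
Move 9: B@(0,2) -> caps B=1 W=1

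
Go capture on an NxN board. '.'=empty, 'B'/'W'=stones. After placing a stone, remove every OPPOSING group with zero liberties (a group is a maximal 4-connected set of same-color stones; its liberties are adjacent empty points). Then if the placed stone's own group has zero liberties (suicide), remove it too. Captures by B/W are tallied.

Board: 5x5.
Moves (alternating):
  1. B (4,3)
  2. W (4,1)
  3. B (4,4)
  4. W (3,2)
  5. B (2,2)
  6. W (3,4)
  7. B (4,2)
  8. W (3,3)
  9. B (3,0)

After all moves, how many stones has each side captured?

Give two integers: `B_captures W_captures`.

Answer: 0 3

Derivation:
Move 1: B@(4,3) -> caps B=0 W=0
Move 2: W@(4,1) -> caps B=0 W=0
Move 3: B@(4,4) -> caps B=0 W=0
Move 4: W@(3,2) -> caps B=0 W=0
Move 5: B@(2,2) -> caps B=0 W=0
Move 6: W@(3,4) -> caps B=0 W=0
Move 7: B@(4,2) -> caps B=0 W=0
Move 8: W@(3,3) -> caps B=0 W=3
Move 9: B@(3,0) -> caps B=0 W=3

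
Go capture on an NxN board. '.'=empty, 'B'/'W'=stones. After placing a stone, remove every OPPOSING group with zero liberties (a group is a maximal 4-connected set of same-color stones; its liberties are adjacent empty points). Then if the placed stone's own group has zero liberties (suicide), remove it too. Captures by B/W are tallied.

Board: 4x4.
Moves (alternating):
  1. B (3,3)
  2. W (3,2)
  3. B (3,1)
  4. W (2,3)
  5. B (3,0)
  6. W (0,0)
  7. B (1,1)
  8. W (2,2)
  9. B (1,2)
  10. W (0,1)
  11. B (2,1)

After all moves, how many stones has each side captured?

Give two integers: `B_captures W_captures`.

Answer: 0 1

Derivation:
Move 1: B@(3,3) -> caps B=0 W=0
Move 2: W@(3,2) -> caps B=0 W=0
Move 3: B@(3,1) -> caps B=0 W=0
Move 4: W@(2,3) -> caps B=0 W=1
Move 5: B@(3,0) -> caps B=0 W=1
Move 6: W@(0,0) -> caps B=0 W=1
Move 7: B@(1,1) -> caps B=0 W=1
Move 8: W@(2,2) -> caps B=0 W=1
Move 9: B@(1,2) -> caps B=0 W=1
Move 10: W@(0,1) -> caps B=0 W=1
Move 11: B@(2,1) -> caps B=0 W=1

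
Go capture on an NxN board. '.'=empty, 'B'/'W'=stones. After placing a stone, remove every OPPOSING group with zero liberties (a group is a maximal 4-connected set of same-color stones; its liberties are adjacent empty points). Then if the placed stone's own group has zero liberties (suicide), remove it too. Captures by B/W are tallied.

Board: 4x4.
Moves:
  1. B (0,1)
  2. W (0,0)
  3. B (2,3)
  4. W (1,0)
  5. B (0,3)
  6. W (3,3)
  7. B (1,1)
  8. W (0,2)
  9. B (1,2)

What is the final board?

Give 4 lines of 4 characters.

Move 1: B@(0,1) -> caps B=0 W=0
Move 2: W@(0,0) -> caps B=0 W=0
Move 3: B@(2,3) -> caps B=0 W=0
Move 4: W@(1,0) -> caps B=0 W=0
Move 5: B@(0,3) -> caps B=0 W=0
Move 6: W@(3,3) -> caps B=0 W=0
Move 7: B@(1,1) -> caps B=0 W=0
Move 8: W@(0,2) -> caps B=0 W=0
Move 9: B@(1,2) -> caps B=1 W=0

Answer: WB.B
WBB.
...B
...W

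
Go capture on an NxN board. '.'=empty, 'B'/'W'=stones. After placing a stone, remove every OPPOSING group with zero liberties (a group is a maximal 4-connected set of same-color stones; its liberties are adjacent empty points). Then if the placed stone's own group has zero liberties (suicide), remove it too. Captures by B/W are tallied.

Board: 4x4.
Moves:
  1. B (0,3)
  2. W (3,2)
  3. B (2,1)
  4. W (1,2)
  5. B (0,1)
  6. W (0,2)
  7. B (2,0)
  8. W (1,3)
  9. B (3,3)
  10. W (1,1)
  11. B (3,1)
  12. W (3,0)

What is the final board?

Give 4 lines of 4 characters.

Move 1: B@(0,3) -> caps B=0 W=0
Move 2: W@(3,2) -> caps B=0 W=0
Move 3: B@(2,1) -> caps B=0 W=0
Move 4: W@(1,2) -> caps B=0 W=0
Move 5: B@(0,1) -> caps B=0 W=0
Move 6: W@(0,2) -> caps B=0 W=0
Move 7: B@(2,0) -> caps B=0 W=0
Move 8: W@(1,3) -> caps B=0 W=1
Move 9: B@(3,3) -> caps B=0 W=1
Move 10: W@(1,1) -> caps B=0 W=1
Move 11: B@(3,1) -> caps B=0 W=1
Move 12: W@(3,0) -> caps B=0 W=1

Answer: .BW.
.WWW
BB..
.BWB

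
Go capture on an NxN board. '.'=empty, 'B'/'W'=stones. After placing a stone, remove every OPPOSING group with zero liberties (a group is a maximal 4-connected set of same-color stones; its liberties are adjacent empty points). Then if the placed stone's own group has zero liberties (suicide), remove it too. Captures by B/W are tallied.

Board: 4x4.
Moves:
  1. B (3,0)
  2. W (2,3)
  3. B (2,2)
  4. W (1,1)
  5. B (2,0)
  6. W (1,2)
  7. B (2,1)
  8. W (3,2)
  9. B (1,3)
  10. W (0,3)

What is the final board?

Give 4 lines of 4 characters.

Answer: ...W
.WW.
BBBW
B.W.

Derivation:
Move 1: B@(3,0) -> caps B=0 W=0
Move 2: W@(2,3) -> caps B=0 W=0
Move 3: B@(2,2) -> caps B=0 W=0
Move 4: W@(1,1) -> caps B=0 W=0
Move 5: B@(2,0) -> caps B=0 W=0
Move 6: W@(1,2) -> caps B=0 W=0
Move 7: B@(2,1) -> caps B=0 W=0
Move 8: W@(3,2) -> caps B=0 W=0
Move 9: B@(1,3) -> caps B=0 W=0
Move 10: W@(0,3) -> caps B=0 W=1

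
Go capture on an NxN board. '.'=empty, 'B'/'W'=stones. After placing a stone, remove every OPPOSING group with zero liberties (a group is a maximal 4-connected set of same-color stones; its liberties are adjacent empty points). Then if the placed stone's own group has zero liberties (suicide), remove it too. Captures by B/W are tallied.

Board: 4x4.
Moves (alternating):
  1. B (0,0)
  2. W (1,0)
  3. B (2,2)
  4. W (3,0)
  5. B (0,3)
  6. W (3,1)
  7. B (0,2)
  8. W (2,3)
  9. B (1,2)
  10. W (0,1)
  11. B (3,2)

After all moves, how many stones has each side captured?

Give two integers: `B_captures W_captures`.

Move 1: B@(0,0) -> caps B=0 W=0
Move 2: W@(1,0) -> caps B=0 W=0
Move 3: B@(2,2) -> caps B=0 W=0
Move 4: W@(3,0) -> caps B=0 W=0
Move 5: B@(0,3) -> caps B=0 W=0
Move 6: W@(3,1) -> caps B=0 W=0
Move 7: B@(0,2) -> caps B=0 W=0
Move 8: W@(2,3) -> caps B=0 W=0
Move 9: B@(1,2) -> caps B=0 W=0
Move 10: W@(0,1) -> caps B=0 W=1
Move 11: B@(3,2) -> caps B=0 W=1

Answer: 0 1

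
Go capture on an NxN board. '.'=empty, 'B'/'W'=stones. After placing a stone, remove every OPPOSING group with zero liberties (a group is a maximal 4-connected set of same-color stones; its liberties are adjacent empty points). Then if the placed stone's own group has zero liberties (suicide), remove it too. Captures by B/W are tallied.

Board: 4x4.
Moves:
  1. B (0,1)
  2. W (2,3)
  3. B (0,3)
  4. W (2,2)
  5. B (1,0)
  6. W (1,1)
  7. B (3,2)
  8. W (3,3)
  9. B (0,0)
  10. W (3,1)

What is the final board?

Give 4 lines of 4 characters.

Move 1: B@(0,1) -> caps B=0 W=0
Move 2: W@(2,3) -> caps B=0 W=0
Move 3: B@(0,3) -> caps B=0 W=0
Move 4: W@(2,2) -> caps B=0 W=0
Move 5: B@(1,0) -> caps B=0 W=0
Move 6: W@(1,1) -> caps B=0 W=0
Move 7: B@(3,2) -> caps B=0 W=0
Move 8: W@(3,3) -> caps B=0 W=0
Move 9: B@(0,0) -> caps B=0 W=0
Move 10: W@(3,1) -> caps B=0 W=1

Answer: BB.B
BW..
..WW
.W.W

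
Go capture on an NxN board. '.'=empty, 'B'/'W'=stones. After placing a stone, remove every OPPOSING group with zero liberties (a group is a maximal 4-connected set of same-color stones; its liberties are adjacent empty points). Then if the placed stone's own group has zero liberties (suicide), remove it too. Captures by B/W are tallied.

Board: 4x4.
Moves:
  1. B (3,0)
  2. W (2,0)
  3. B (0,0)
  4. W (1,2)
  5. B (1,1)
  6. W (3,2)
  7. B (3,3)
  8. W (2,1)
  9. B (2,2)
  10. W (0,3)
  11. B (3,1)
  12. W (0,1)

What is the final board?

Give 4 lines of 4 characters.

Answer: BW.W
.BW.
WWB.
BB.B

Derivation:
Move 1: B@(3,0) -> caps B=0 W=0
Move 2: W@(2,0) -> caps B=0 W=0
Move 3: B@(0,0) -> caps B=0 W=0
Move 4: W@(1,2) -> caps B=0 W=0
Move 5: B@(1,1) -> caps B=0 W=0
Move 6: W@(3,2) -> caps B=0 W=0
Move 7: B@(3,3) -> caps B=0 W=0
Move 8: W@(2,1) -> caps B=0 W=0
Move 9: B@(2,2) -> caps B=0 W=0
Move 10: W@(0,3) -> caps B=0 W=0
Move 11: B@(3,1) -> caps B=1 W=0
Move 12: W@(0,1) -> caps B=1 W=0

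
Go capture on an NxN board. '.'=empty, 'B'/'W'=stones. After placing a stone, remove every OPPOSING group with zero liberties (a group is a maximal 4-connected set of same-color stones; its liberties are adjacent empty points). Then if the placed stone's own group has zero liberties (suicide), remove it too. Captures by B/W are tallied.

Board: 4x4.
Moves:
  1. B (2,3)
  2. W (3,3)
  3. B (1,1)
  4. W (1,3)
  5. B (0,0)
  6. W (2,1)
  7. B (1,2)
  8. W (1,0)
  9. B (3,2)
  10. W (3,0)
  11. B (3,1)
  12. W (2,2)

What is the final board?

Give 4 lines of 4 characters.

Move 1: B@(2,3) -> caps B=0 W=0
Move 2: W@(3,3) -> caps B=0 W=0
Move 3: B@(1,1) -> caps B=0 W=0
Move 4: W@(1,3) -> caps B=0 W=0
Move 5: B@(0,0) -> caps B=0 W=0
Move 6: W@(2,1) -> caps B=0 W=0
Move 7: B@(1,2) -> caps B=0 W=0
Move 8: W@(1,0) -> caps B=0 W=0
Move 9: B@(3,2) -> caps B=1 W=0
Move 10: W@(3,0) -> caps B=1 W=0
Move 11: B@(3,1) -> caps B=1 W=0
Move 12: W@(2,2) -> caps B=1 W=0

Answer: B...
WBBW
.WWB
WBB.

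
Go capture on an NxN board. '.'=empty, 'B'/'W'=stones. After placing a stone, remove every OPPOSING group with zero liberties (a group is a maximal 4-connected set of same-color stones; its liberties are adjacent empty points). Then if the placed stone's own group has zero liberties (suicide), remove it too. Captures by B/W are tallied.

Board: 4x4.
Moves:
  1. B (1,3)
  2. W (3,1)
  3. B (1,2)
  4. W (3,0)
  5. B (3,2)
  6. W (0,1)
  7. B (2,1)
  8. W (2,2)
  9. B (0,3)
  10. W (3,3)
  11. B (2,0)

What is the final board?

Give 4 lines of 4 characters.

Move 1: B@(1,3) -> caps B=0 W=0
Move 2: W@(3,1) -> caps B=0 W=0
Move 3: B@(1,2) -> caps B=0 W=0
Move 4: W@(3,0) -> caps B=0 W=0
Move 5: B@(3,2) -> caps B=0 W=0
Move 6: W@(0,1) -> caps B=0 W=0
Move 7: B@(2,1) -> caps B=0 W=0
Move 8: W@(2,2) -> caps B=0 W=0
Move 9: B@(0,3) -> caps B=0 W=0
Move 10: W@(3,3) -> caps B=0 W=1
Move 11: B@(2,0) -> caps B=0 W=1

Answer: .W.B
..BB
BBW.
WW.W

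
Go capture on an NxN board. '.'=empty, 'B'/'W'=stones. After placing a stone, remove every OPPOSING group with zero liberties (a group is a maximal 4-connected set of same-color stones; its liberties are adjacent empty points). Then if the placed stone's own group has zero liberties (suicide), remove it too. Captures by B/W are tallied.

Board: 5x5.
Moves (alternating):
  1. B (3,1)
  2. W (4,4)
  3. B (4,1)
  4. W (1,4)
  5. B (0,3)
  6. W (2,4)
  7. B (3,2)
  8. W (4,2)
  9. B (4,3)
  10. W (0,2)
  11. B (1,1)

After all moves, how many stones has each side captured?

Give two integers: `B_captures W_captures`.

Answer: 1 0

Derivation:
Move 1: B@(3,1) -> caps B=0 W=0
Move 2: W@(4,4) -> caps B=0 W=0
Move 3: B@(4,1) -> caps B=0 W=0
Move 4: W@(1,4) -> caps B=0 W=0
Move 5: B@(0,3) -> caps B=0 W=0
Move 6: W@(2,4) -> caps B=0 W=0
Move 7: B@(3,2) -> caps B=0 W=0
Move 8: W@(4,2) -> caps B=0 W=0
Move 9: B@(4,3) -> caps B=1 W=0
Move 10: W@(0,2) -> caps B=1 W=0
Move 11: B@(1,1) -> caps B=1 W=0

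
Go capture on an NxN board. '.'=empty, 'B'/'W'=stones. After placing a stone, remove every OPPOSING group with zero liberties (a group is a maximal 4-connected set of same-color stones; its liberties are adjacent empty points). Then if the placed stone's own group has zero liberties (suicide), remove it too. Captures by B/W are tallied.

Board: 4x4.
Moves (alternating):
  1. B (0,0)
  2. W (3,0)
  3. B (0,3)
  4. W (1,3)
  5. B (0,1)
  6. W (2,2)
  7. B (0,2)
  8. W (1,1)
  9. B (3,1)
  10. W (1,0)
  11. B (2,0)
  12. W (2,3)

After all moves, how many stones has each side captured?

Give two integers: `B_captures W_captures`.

Move 1: B@(0,0) -> caps B=0 W=0
Move 2: W@(3,0) -> caps B=0 W=0
Move 3: B@(0,3) -> caps B=0 W=0
Move 4: W@(1,3) -> caps B=0 W=0
Move 5: B@(0,1) -> caps B=0 W=0
Move 6: W@(2,2) -> caps B=0 W=0
Move 7: B@(0,2) -> caps B=0 W=0
Move 8: W@(1,1) -> caps B=0 W=0
Move 9: B@(3,1) -> caps B=0 W=0
Move 10: W@(1,0) -> caps B=0 W=0
Move 11: B@(2,0) -> caps B=1 W=0
Move 12: W@(2,3) -> caps B=1 W=0

Answer: 1 0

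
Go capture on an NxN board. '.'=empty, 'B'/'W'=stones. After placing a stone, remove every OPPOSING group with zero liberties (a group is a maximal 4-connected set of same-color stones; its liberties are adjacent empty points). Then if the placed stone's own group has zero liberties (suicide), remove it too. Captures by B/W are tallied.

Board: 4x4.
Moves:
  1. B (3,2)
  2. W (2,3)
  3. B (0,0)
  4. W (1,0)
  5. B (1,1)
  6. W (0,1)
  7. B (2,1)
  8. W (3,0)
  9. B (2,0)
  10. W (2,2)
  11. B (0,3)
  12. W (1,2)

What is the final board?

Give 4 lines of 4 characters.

Move 1: B@(3,2) -> caps B=0 W=0
Move 2: W@(2,3) -> caps B=0 W=0
Move 3: B@(0,0) -> caps B=0 W=0
Move 4: W@(1,0) -> caps B=0 W=0
Move 5: B@(1,1) -> caps B=0 W=0
Move 6: W@(0,1) -> caps B=0 W=1
Move 7: B@(2,1) -> caps B=0 W=1
Move 8: W@(3,0) -> caps B=0 W=1
Move 9: B@(2,0) -> caps B=0 W=1
Move 10: W@(2,2) -> caps B=0 W=1
Move 11: B@(0,3) -> caps B=0 W=1
Move 12: W@(1,2) -> caps B=0 W=1

Answer: .W.B
WBW.
BBWW
W.B.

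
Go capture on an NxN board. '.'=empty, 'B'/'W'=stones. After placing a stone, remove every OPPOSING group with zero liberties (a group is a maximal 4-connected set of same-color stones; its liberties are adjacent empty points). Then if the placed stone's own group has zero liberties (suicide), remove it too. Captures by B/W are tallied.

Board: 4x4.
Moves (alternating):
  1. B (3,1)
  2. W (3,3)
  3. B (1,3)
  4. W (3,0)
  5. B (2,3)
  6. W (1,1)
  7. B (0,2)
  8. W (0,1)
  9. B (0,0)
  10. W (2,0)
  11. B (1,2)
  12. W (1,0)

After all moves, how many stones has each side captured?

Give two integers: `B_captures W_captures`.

Move 1: B@(3,1) -> caps B=0 W=0
Move 2: W@(3,3) -> caps B=0 W=0
Move 3: B@(1,3) -> caps B=0 W=0
Move 4: W@(3,0) -> caps B=0 W=0
Move 5: B@(2,3) -> caps B=0 W=0
Move 6: W@(1,1) -> caps B=0 W=0
Move 7: B@(0,2) -> caps B=0 W=0
Move 8: W@(0,1) -> caps B=0 W=0
Move 9: B@(0,0) -> caps B=0 W=0
Move 10: W@(2,0) -> caps B=0 W=0
Move 11: B@(1,2) -> caps B=0 W=0
Move 12: W@(1,0) -> caps B=0 W=1

Answer: 0 1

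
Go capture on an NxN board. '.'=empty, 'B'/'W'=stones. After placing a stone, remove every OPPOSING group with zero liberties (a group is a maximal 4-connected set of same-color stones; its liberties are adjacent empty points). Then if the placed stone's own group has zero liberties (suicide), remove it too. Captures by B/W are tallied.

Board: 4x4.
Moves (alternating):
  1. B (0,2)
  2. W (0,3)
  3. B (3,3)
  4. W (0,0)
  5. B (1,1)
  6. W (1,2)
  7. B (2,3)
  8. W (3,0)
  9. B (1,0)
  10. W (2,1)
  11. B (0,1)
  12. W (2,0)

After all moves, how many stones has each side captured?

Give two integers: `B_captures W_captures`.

Move 1: B@(0,2) -> caps B=0 W=0
Move 2: W@(0,3) -> caps B=0 W=0
Move 3: B@(3,3) -> caps B=0 W=0
Move 4: W@(0,0) -> caps B=0 W=0
Move 5: B@(1,1) -> caps B=0 W=0
Move 6: W@(1,2) -> caps B=0 W=0
Move 7: B@(2,3) -> caps B=0 W=0
Move 8: W@(3,0) -> caps B=0 W=0
Move 9: B@(1,0) -> caps B=0 W=0
Move 10: W@(2,1) -> caps B=0 W=0
Move 11: B@(0,1) -> caps B=1 W=0
Move 12: W@(2,0) -> caps B=1 W=0

Answer: 1 0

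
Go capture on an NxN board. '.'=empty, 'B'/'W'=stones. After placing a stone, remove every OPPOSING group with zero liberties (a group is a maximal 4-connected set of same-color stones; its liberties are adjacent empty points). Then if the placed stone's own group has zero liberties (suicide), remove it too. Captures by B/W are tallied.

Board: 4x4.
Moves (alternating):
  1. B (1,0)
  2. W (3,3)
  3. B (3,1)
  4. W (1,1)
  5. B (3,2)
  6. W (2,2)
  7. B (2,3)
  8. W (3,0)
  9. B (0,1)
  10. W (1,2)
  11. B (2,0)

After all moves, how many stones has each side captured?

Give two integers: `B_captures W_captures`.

Answer: 2 0

Derivation:
Move 1: B@(1,0) -> caps B=0 W=0
Move 2: W@(3,3) -> caps B=0 W=0
Move 3: B@(3,1) -> caps B=0 W=0
Move 4: W@(1,1) -> caps B=0 W=0
Move 5: B@(3,2) -> caps B=0 W=0
Move 6: W@(2,2) -> caps B=0 W=0
Move 7: B@(2,3) -> caps B=1 W=0
Move 8: W@(3,0) -> caps B=1 W=0
Move 9: B@(0,1) -> caps B=1 W=0
Move 10: W@(1,2) -> caps B=1 W=0
Move 11: B@(2,0) -> caps B=2 W=0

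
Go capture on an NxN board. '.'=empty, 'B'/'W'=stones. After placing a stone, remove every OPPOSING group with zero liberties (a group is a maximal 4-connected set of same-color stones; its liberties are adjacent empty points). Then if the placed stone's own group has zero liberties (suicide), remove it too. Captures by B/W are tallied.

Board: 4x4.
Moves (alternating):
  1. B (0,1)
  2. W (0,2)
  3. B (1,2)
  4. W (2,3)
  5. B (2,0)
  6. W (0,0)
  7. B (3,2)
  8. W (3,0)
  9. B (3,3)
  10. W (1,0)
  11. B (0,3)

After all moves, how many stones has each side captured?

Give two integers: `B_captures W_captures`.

Move 1: B@(0,1) -> caps B=0 W=0
Move 2: W@(0,2) -> caps B=0 W=0
Move 3: B@(1,2) -> caps B=0 W=0
Move 4: W@(2,3) -> caps B=0 W=0
Move 5: B@(2,0) -> caps B=0 W=0
Move 6: W@(0,0) -> caps B=0 W=0
Move 7: B@(3,2) -> caps B=0 W=0
Move 8: W@(3,0) -> caps B=0 W=0
Move 9: B@(3,3) -> caps B=0 W=0
Move 10: W@(1,0) -> caps B=0 W=0
Move 11: B@(0,3) -> caps B=1 W=0

Answer: 1 0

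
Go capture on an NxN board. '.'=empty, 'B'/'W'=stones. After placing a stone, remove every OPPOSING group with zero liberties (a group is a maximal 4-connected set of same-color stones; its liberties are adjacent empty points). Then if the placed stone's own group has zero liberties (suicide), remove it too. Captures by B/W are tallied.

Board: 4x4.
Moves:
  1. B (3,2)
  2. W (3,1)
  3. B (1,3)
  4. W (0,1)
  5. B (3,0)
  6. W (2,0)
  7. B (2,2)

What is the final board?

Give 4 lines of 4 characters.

Answer: .W..
...B
W.B.
.WB.

Derivation:
Move 1: B@(3,2) -> caps B=0 W=0
Move 2: W@(3,1) -> caps B=0 W=0
Move 3: B@(1,3) -> caps B=0 W=0
Move 4: W@(0,1) -> caps B=0 W=0
Move 5: B@(3,0) -> caps B=0 W=0
Move 6: W@(2,0) -> caps B=0 W=1
Move 7: B@(2,2) -> caps B=0 W=1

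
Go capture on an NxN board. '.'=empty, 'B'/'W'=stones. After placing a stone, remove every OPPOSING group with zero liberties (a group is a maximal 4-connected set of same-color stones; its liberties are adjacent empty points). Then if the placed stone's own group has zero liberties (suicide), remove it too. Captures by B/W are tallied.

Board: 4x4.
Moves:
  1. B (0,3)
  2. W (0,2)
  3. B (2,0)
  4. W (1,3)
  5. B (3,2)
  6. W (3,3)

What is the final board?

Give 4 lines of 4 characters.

Answer: ..W.
...W
B...
..BW

Derivation:
Move 1: B@(0,3) -> caps B=0 W=0
Move 2: W@(0,2) -> caps B=0 W=0
Move 3: B@(2,0) -> caps B=0 W=0
Move 4: W@(1,3) -> caps B=0 W=1
Move 5: B@(3,2) -> caps B=0 W=1
Move 6: W@(3,3) -> caps B=0 W=1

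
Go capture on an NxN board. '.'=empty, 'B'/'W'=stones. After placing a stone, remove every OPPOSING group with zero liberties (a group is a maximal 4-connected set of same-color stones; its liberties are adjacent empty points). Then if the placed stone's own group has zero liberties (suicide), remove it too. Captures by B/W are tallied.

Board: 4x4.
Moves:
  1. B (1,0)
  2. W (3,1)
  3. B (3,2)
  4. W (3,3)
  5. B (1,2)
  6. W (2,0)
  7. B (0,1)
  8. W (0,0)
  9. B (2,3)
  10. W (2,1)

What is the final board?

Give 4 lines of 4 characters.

Answer: .B..
B.B.
WW.B
.WB.

Derivation:
Move 1: B@(1,0) -> caps B=0 W=0
Move 2: W@(3,1) -> caps B=0 W=0
Move 3: B@(3,2) -> caps B=0 W=0
Move 4: W@(3,3) -> caps B=0 W=0
Move 5: B@(1,2) -> caps B=0 W=0
Move 6: W@(2,0) -> caps B=0 W=0
Move 7: B@(0,1) -> caps B=0 W=0
Move 8: W@(0,0) -> caps B=0 W=0
Move 9: B@(2,3) -> caps B=1 W=0
Move 10: W@(2,1) -> caps B=1 W=0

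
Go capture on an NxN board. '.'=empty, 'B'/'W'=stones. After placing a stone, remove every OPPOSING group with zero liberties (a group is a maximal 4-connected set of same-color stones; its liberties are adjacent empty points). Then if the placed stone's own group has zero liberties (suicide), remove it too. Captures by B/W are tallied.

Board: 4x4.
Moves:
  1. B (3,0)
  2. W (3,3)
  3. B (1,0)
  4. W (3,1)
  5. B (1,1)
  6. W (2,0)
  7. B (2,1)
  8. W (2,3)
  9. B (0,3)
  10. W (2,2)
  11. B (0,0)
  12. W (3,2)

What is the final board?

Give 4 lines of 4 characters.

Move 1: B@(3,0) -> caps B=0 W=0
Move 2: W@(3,3) -> caps B=0 W=0
Move 3: B@(1,0) -> caps B=0 W=0
Move 4: W@(3,1) -> caps B=0 W=0
Move 5: B@(1,1) -> caps B=0 W=0
Move 6: W@(2,0) -> caps B=0 W=1
Move 7: B@(2,1) -> caps B=0 W=1
Move 8: W@(2,3) -> caps B=0 W=1
Move 9: B@(0,3) -> caps B=0 W=1
Move 10: W@(2,2) -> caps B=0 W=1
Move 11: B@(0,0) -> caps B=0 W=1
Move 12: W@(3,2) -> caps B=0 W=1

Answer: B..B
BB..
WBWW
.WWW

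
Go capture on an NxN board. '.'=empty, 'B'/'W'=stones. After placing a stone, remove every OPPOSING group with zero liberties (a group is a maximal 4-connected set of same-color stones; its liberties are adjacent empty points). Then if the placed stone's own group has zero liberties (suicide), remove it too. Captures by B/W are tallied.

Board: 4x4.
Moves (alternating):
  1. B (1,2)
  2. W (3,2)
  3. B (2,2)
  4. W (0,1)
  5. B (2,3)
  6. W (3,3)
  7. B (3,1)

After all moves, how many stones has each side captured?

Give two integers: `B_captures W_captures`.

Answer: 2 0

Derivation:
Move 1: B@(1,2) -> caps B=0 W=0
Move 2: W@(3,2) -> caps B=0 W=0
Move 3: B@(2,2) -> caps B=0 W=0
Move 4: W@(0,1) -> caps B=0 W=0
Move 5: B@(2,3) -> caps B=0 W=0
Move 6: W@(3,3) -> caps B=0 W=0
Move 7: B@(3,1) -> caps B=2 W=0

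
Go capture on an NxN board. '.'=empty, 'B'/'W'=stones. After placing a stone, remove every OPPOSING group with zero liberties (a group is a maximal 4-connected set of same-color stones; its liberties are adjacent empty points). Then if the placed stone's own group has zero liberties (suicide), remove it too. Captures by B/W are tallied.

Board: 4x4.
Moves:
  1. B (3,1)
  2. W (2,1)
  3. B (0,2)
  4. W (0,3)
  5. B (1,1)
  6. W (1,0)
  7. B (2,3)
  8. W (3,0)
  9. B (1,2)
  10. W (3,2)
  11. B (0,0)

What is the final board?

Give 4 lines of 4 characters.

Move 1: B@(3,1) -> caps B=0 W=0
Move 2: W@(2,1) -> caps B=0 W=0
Move 3: B@(0,2) -> caps B=0 W=0
Move 4: W@(0,3) -> caps B=0 W=0
Move 5: B@(1,1) -> caps B=0 W=0
Move 6: W@(1,0) -> caps B=0 W=0
Move 7: B@(2,3) -> caps B=0 W=0
Move 8: W@(3,0) -> caps B=0 W=0
Move 9: B@(1,2) -> caps B=0 W=0
Move 10: W@(3,2) -> caps B=0 W=1
Move 11: B@(0,0) -> caps B=0 W=1

Answer: B.BW
WBB.
.W.B
W.W.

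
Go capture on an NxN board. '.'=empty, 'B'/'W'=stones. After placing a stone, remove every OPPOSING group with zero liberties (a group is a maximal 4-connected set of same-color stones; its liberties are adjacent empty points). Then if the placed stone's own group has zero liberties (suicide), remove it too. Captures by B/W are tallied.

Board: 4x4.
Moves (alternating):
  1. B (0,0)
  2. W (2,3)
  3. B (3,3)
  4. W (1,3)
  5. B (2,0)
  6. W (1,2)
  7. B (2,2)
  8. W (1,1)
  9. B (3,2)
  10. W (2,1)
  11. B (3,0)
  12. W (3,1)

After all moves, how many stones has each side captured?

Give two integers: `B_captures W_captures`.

Answer: 0 3

Derivation:
Move 1: B@(0,0) -> caps B=0 W=0
Move 2: W@(2,3) -> caps B=0 W=0
Move 3: B@(3,3) -> caps B=0 W=0
Move 4: W@(1,3) -> caps B=0 W=0
Move 5: B@(2,0) -> caps B=0 W=0
Move 6: W@(1,2) -> caps B=0 W=0
Move 7: B@(2,2) -> caps B=0 W=0
Move 8: W@(1,1) -> caps B=0 W=0
Move 9: B@(3,2) -> caps B=0 W=0
Move 10: W@(2,1) -> caps B=0 W=0
Move 11: B@(3,0) -> caps B=0 W=0
Move 12: W@(3,1) -> caps B=0 W=3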